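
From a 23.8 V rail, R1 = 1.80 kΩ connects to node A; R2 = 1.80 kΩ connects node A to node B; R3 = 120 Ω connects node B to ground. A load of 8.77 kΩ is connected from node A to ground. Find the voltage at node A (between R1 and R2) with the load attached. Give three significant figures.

Below node A the series string R2+R3 = 1920 Ω sits in parallel with the 8770 Ω load: 1575 Ω.
V_A = 23.8 × 1575/(1800 + 1575) = 11.1 V.

V ≈ 11.1 V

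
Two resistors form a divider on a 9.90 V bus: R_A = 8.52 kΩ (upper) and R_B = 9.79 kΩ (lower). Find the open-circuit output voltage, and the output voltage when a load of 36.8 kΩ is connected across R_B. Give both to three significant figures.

Open-circuit: V = 9.90 × 9.79/(8.52 + 9.79) = 5.29 V.
With the load, R_B becomes R_B‖R_L = 7.733 kΩ, so V = 9.90 × 7.733/16.25 = 4.71 V.

Unloaded: 5.29 V; loaded: 4.71 V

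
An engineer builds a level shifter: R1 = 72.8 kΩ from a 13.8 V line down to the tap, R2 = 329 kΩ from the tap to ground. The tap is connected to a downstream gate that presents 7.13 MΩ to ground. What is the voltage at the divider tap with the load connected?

V_out ≈ 11.2 V

The load sits in parallel with R2: R2‖R_L = (329 × 7130) / (329 + 7130) = 314.5 kΩ.
V_out = 13.8 × 314.5 / (72.8 + 314.5) = 13.8 × 314.5/387.3 = 11.2 V.
(Unloaded it would have been 11.3 V.)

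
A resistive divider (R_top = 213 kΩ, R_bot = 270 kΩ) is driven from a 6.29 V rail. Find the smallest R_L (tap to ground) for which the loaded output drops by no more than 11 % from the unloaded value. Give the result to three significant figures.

R_L(min) ≈ 963 kΩ

Output resistance R_th = R_top‖R_bot = (213 × 270)/483.0 = 119.1 kΩ.
The fractional drop is R_th/(R_th + R_L); requiring this ≤ 0.110 gives R_L ≥ R_th(1/0.110 − 1) = 119.1 × 8.091 = 963 kΩ.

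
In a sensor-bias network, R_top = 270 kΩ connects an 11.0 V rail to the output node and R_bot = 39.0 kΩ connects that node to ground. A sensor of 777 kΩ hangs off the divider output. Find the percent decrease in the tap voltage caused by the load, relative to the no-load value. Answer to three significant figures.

4.20 %

The divider's output (Thévenin) resistance is R_top‖R_bot = 34.08 kΩ.
Fractional drop under load = R_th/(R_th + R_L) = 34.08 / (34.08 + 777) = 0.04202.
So the output falls by 4.20 %.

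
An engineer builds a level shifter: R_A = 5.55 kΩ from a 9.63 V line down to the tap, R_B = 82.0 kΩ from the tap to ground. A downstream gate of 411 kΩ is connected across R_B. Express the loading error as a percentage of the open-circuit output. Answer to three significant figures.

The divider's output (Thévenin) resistance is R_A‖R_B = 5.198 kΩ.
Fractional drop under load = R_th/(R_th + R_L) = 5.198 / (5.198 + 411) = 0.01249.
So the output falls by 1.25 %.

1.25 %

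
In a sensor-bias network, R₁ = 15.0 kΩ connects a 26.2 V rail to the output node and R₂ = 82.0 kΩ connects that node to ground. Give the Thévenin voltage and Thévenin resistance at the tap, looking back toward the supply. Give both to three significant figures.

V_th = 22.1 V, R_th = 12.7 kΩ

V_th is the open-circuit tap voltage: 26.2 × 82.0/(15.0 + 82.0) = 22.1 V.
With the supply zeroed, R₁ and R₂ appear in parallel from the tap: R_th = R₁‖R₂ = (15.0 × 82.0)/97.00 = 12.7 kΩ.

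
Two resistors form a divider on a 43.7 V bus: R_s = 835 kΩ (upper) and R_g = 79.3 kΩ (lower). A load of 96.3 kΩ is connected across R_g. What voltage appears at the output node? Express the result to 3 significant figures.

V_out ≈ 2.16 V

The load sits in parallel with R_g: R_g‖R_L = (79.3 × 96.3) / (79.3 + 96.3) = 43.49 kΩ.
V_out = 43.7 × 43.49 / (835 + 43.49) = 43.7 × 43.49/878.5 = 2.16 V.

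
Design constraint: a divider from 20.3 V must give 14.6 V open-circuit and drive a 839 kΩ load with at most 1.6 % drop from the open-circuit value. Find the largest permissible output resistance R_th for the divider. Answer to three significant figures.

Loading drop = R_th/(R_th + R_L) ≤ 0.0160, so R_th ≤ R_L · ε/(1−ε) = 839 kΩ × 0.0160/0.9840 = 13.6 kΩ.

R_th ≤ 13.6 kΩ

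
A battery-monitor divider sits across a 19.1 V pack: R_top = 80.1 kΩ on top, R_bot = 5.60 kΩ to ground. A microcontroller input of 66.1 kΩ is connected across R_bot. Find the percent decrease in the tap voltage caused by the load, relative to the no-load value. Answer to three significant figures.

7.34 %

The divider's output (Thévenin) resistance is R_top‖R_bot = 5.234 kΩ.
Fractional drop under load = R_th/(R_th + R_L) = 5.234 / (5.234 + 66.1) = 0.07337.
So the output falls by 7.34 %.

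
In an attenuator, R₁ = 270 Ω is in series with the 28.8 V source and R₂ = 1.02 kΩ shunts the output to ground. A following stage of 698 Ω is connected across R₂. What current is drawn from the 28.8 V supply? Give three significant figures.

I ≈ 42.1 mA

R₂‖R_L = 414.4 Ω, so the source sees R₁ + R₂‖R_L = 684.4 Ω.
I = 28.8 V / 684.4 Ω = 42.1 mA.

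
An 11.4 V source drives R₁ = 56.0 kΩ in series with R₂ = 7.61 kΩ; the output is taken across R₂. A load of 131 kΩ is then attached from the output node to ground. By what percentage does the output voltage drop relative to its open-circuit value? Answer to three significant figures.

4.87 %

The divider's output (Thévenin) resistance is R₁‖R₂ = 6.700 kΩ.
Fractional drop under load = R_th/(R_th + R_L) = 6.700 / (6.700 + 131) = 0.04865.
So the output falls by 4.87 %.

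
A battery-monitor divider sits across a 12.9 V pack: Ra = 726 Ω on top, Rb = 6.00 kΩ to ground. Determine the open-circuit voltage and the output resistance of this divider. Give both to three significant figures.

V_th = 11.5 V, R_th = 648 Ω

V_th is the open-circuit tap voltage: 12.9 × 6000/(726 + 6000) = 11.5 V.
With the supply zeroed, Ra and Rb appear in parallel from the tap: R_th = Ra‖Rb = (726 × 6000)/6726 = 648 Ω.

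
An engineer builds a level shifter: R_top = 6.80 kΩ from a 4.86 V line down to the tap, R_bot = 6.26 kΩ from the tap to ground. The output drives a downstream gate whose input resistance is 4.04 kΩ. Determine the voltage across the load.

The load sits in parallel with R_bot: R_bot‖R_L = (6.26 × 4.04) / (6.26 + 4.04) = 2.455 kΩ.
V_out = 4.86 × 2.455 / (6.80 + 2.455) = 4.86 × 2.455/9.255 = 1.29 V.

V_out ≈ 1.29 V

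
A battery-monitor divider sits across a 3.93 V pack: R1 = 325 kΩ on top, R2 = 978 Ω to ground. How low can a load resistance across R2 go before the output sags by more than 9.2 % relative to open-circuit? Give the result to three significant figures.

R_L(min) ≈ 9.62 kΩ

Output resistance R_th = R1‖R2 = (325000 × 978)/326000 = 975.1 Ω.
The fractional drop is R_th/(R_th + R_L); requiring this ≤ 0.0920 gives R_L ≥ R_th(1/0.0920 − 1) = 975.1 × 9.870 = 9.62 kΩ.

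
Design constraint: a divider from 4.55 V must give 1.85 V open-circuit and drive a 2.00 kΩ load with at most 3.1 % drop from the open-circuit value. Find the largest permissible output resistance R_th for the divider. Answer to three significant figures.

Loading drop = R_th/(R_th + R_L) ≤ 0.0310, so R_th ≤ R_L · ε/(1−ε) = 2.00 kΩ × 0.0310/0.9690 = 64.0 Ω.

R_th ≤ 64.0 Ω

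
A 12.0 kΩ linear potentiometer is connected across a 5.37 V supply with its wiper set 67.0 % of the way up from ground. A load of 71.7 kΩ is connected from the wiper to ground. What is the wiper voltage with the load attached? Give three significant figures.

V ≈ 3.47 V

The wiper splits the pot into (1−α)R = 3.960 kΩ above and αR = 8.040 kΩ below.
Lower section ‖ load = 7.229 kΩ.
V_wiper = 5.37 × 7.229/(3.960 + 7.229) = 3.47 V.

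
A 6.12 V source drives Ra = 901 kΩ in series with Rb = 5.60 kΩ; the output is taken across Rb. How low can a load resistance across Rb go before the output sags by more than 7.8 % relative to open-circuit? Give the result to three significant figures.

Output resistance R_th = Ra‖Rb = (901 × 5.60)/906.6 = 5.565 kΩ.
The fractional drop is R_th/(R_th + R_L); requiring this ≤ 0.0780 gives R_L ≥ R_th(1/0.0780 − 1) = 5.565 × 11.82 = 65.8 kΩ.

R_L(min) ≈ 65.8 kΩ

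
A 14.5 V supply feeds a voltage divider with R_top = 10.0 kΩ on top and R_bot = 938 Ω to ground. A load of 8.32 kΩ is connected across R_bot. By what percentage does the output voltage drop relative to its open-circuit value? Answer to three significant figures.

Unloaded V = 14.5 × 938/10940 = 1.2435 V.
Loaded: R_bot‖R_L = 843.0 Ω, giving V = 14.5 × 843.0/10840 = 1.1273 V.
Drop = (1.2435 − 1.1273) / 1.2435 = 9.34 %.

9.34 %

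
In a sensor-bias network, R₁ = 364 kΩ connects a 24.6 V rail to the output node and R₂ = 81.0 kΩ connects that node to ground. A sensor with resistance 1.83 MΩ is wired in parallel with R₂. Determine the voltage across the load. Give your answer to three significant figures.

V_out ≈ 4.32 V

The load sits in parallel with R₂: R₂‖R_L = (81.0 × 1830) / (81.0 + 1830) = 77.57 kΩ.
V_out = 24.6 × 77.57 / (364 + 77.57) = 24.6 × 77.57/441.6 = 4.32 V.
(Unloaded it would have been 4.48 V.)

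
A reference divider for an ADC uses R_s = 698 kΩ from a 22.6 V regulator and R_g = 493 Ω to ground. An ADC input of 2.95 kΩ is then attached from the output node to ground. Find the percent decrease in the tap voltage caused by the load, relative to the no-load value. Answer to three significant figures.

Unloaded V = 22.6 × 493/698500 = 0.015951 V.
Loaded: R_g‖R_L = 422.4 Ω, giving V = 22.6 × 422.4/698400 = 0.013669 V.
Drop = (0.015951 − 0.013669) / 0.015951 = 14.3 %.

14.3 %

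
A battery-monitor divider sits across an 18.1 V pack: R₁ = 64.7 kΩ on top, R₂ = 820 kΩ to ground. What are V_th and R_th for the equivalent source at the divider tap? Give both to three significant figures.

V_th = 16.8 V, R_th = 60.0 kΩ

V_th is the open-circuit tap voltage: 18.1 × 820/(64.7 + 820) = 16.8 V.
With the supply zeroed, R₁ and R₂ appear in parallel from the tap: R_th = R₁‖R₂ = (64.7 × 820)/884.7 = 60.0 kΩ.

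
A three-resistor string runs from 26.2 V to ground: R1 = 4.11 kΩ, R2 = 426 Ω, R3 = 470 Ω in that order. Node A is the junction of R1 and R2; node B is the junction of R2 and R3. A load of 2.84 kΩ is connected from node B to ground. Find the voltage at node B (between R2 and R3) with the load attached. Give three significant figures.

At node B, R3 is in parallel with the load: R3‖R_L = 403.3 Ω.
Below node A the resistance is R2 + (R3‖R_L) = 829.3 Ω, so V_A = 26.2 × 829.3/4939 = 4.399 V.
Then V_B = V_A × (R3‖R_L)/(R2 + R3‖R_L) = 4.399 × 403.3/829.3 = 2.14 V.

V ≈ 2.14 V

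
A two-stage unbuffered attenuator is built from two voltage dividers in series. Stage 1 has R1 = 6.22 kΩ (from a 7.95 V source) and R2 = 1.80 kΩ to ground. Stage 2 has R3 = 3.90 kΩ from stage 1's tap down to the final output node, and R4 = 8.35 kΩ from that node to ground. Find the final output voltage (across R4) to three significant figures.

Stage 2 presents R3+R4 = 12.25 kΩ as a load on stage 1's tap.
Stage 1's lower leg becomes R2‖(R3+R4) = 1.569 kΩ, so V_mid = 7.95 × 1.569/7.789 = 1.602 V.
Stage 2 is itself unloaded: V_out = V_mid × R4/(R3+R4) = 1.602 × 8.35/12.25 = 1.09 V.

V_out ≈ 1.09 V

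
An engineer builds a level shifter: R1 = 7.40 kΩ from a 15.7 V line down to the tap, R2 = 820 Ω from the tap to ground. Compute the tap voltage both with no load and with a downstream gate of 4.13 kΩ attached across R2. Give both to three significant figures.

Unloaded: 1.57 V; loaded: 1.33 V

Open-circuit: V = 15.7 × 820/(7400 + 820) = 1.57 V.
With the load, R2 becomes R2‖R_L = 684.2 Ω, so V = 15.7 × 684.2/8084 = 1.33 V.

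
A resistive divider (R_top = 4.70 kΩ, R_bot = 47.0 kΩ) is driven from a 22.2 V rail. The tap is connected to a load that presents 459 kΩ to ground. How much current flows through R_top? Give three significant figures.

R_bot‖R_L = 42.63 kΩ, so the source sees R_top + R_bot‖R_L = 47.33 kΩ.
I = 22.2 V / 47.33 kΩ = 0.469 mA.

I ≈ 0.469 mA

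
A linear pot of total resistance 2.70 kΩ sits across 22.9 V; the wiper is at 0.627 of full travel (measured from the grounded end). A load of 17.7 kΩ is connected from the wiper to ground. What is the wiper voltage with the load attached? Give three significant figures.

V ≈ 13.9 V

The wiper splits the pot into (1−α)R = 1.007 kΩ above and αR = 1.693 kΩ below.
Lower section ‖ load = 1.545 kΩ.
V_wiper = 22.9 × 1.545/(1.007 + 1.545) = 13.9 V.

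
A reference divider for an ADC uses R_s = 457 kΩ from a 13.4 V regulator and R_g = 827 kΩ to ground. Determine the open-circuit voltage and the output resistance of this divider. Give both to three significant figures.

V_th = 8.63 V, R_th = 294 kΩ

V_th is the open-circuit tap voltage: 13.4 × 827/(457 + 827) = 8.63 V.
With the supply zeroed, R_s and R_g appear in parallel from the tap: R_th = R_s‖R_g = (457 × 827)/1284 = 294 kΩ.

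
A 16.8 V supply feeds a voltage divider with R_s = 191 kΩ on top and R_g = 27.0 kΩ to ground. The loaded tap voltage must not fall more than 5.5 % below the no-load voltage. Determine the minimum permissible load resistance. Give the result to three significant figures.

Output resistance R_th = R_s‖R_g = (191 × 27.0)/218.0 = 23.66 kΩ.
The fractional drop is R_th/(R_th + R_L); requiring this ≤ 0.0550 gives R_L ≥ R_th(1/0.0550 − 1) = 23.66 × 17.18 = 406 kΩ.

R_L(min) ≈ 406 kΩ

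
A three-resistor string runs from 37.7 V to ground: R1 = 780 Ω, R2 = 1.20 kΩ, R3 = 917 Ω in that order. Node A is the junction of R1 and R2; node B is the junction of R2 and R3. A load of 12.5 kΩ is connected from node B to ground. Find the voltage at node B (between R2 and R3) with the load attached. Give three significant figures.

At node B, R3 is in parallel with the load: R3‖R_L = 854.3 Ω.
Below node A the resistance is R2 + (R3‖R_L) = 2054 Ω, so V_A = 37.7 × 2054/2834 = 27.33 V.
Then V_B = V_A × (R3‖R_L)/(R2 + R3‖R_L) = 27.33 × 854.3/2054 = 11.4 V.

V ≈ 11.4 V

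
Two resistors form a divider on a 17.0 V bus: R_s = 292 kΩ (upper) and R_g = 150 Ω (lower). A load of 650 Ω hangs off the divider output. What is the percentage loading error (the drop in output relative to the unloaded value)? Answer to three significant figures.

18.7 %

The divider's output (Thévenin) resistance is R_s‖R_g = 149.9 Ω.
Fractional drop under load = R_th/(R_th + R_L) = 149.9 / (149.9 + 650) = 0.1874.
So the output falls by 18.7 %.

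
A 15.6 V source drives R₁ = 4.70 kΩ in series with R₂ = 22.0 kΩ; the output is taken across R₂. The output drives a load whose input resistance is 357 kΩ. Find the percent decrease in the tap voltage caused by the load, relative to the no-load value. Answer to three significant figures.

The divider's output (Thévenin) resistance is R₁‖R₂ = 3.873 kΩ.
Fractional drop under load = R_th/(R_th + R_L) = 3.873 / (3.873 + 357) = 0.01073.
So the output falls by 1.07 %.

1.07 %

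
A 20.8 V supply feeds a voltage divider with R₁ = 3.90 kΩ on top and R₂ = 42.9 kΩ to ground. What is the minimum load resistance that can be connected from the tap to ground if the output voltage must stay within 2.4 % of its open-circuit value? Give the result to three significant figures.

Output resistance R_th = R₁‖R₂ = (3.90 × 42.9)/46.80 = 3.575 kΩ.
The fractional drop is R_th/(R_th + R_L); requiring this ≤ 0.0240 gives R_L ≥ R_th(1/0.0240 − 1) = 3.575 × 40.67 = 145 kΩ.

R_L(min) ≈ 145 kΩ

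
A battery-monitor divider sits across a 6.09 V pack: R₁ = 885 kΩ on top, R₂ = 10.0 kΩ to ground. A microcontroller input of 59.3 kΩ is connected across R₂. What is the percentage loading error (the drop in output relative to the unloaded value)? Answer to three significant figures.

14.3 %

The divider's output (Thévenin) resistance is R₁‖R₂ = 9.888 kΩ.
Fractional drop under load = R_th/(R_th + R_L) = 9.888 / (9.888 + 59.3) = 0.1429.
So the output falls by 14.3 %.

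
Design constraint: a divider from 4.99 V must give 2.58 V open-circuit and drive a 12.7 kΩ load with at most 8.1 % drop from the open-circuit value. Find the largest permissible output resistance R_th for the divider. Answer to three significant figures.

R_th ≤ 1.12 kΩ

Loading drop = R_th/(R_th + R_L) ≤ 0.0810, so R_th ≤ R_L · ε/(1−ε) = 12.7 kΩ × 0.0810/0.9190 = 1.12 kΩ.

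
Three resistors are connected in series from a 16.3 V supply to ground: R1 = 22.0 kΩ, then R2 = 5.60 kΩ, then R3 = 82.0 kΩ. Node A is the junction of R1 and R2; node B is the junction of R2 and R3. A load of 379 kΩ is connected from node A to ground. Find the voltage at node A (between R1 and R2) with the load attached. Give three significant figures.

Below node A the series string R2+R3 = 87.60 kΩ sits in parallel with the 379 kΩ load: 71.15 kΩ.
V_A = 16.3 × 71.15/(22.0 + 71.15) = 12.5 V.

V ≈ 12.5 V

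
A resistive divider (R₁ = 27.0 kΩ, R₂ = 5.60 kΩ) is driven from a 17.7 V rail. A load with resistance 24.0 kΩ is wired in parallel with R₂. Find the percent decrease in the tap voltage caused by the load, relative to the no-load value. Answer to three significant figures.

16.2 %

The divider's output (Thévenin) resistance is R₁‖R₂ = 4.638 kΩ.
Fractional drop under load = R_th/(R_th + R_L) = 4.638 / (4.638 + 24.0) = 0.1620.
So the output falls by 16.2 %.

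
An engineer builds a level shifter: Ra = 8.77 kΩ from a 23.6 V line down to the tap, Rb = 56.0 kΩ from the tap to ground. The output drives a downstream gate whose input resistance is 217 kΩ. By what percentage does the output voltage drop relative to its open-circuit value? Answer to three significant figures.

3.38 %

The divider's output (Thévenin) resistance is Ra‖Rb = 7.583 kΩ.
Fractional drop under load = R_th/(R_th + R_L) = 7.583 / (7.583 + 217) = 0.03376.
So the output falls by 3.38 %.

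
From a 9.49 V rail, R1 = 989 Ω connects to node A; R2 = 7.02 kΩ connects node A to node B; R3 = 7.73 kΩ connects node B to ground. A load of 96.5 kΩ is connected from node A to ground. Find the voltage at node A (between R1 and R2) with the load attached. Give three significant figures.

Below node A the series string R2+R3 = 14750 Ω sits in parallel with the 96500 Ω load: 12790 Ω.
V_A = 9.49 × 12790/(989 + 12790) = 8.81 V.

V ≈ 8.81 V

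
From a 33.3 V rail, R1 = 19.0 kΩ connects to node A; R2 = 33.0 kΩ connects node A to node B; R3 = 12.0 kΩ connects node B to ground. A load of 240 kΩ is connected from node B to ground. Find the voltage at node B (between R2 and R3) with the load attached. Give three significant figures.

At node B, R3 is in parallel with the load: R3‖R_L = 11.43 kΩ.
Below node A the resistance is R2 + (R3‖R_L) = 44.43 kΩ, so V_A = 33.3 × 44.43/63.43 = 23.32 V.
Then V_B = V_A × (R3‖R_L)/(R2 + R3‖R_L) = 23.32 × 11.43/44.43 = 6.00 V.

V ≈ 6.00 V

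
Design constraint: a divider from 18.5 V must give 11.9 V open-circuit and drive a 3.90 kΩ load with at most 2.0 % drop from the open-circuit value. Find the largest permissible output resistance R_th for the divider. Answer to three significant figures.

R_th ≤ 79.6 Ω

Loading drop = R_th/(R_th + R_L) ≤ 0.0200, so R_th ≤ R_L · ε/(1−ε) = 3.90 kΩ × 0.0200/0.9800 = 79.6 Ω.
(Any R1, R2 with R2/(R1+R2) = 0.643 and R1‖R2 ≤ 79.6 Ω will meet the spec.)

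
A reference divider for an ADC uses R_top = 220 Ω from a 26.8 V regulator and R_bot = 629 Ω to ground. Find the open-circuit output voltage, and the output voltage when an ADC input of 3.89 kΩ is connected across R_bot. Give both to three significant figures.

Open-circuit: V = 26.8 × 629/(220 + 629) = 19.9 V.
With the load, R_bot becomes R_bot‖R_L = 541.4 Ω, so V = 26.8 × 541.4/761.4 = 19.1 V.

Unloaded: 19.9 V; loaded: 19.1 V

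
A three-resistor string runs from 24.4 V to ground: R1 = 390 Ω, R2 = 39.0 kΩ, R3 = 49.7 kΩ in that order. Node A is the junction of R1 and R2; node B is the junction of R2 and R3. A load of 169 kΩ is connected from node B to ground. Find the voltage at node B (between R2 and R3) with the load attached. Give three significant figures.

V ≈ 12.0 V

At node B, R3 is in parallel with the load: R3‖R_L = 38410 Ω.
Below node A the resistance is R2 + (R3‖R_L) = 77410 Ω, so V_A = 24.4 × 77410/77800 = 24.28 V.
Then V_B = V_A × (R3‖R_L)/(R2 + R3‖R_L) = 24.28 × 38410/77410 = 12.0 V.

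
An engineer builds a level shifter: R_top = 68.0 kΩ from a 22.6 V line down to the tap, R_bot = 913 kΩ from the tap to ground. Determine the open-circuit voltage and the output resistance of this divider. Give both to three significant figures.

V_th = 21.0 V, R_th = 63.3 kΩ

V_th is the open-circuit tap voltage: 22.6 × 913/(68.0 + 913) = 21.0 V.
With the supply zeroed, R_top and R_bot appear in parallel from the tap: R_th = R_top‖R_bot = (68.0 × 913)/981.0 = 63.3 kΩ.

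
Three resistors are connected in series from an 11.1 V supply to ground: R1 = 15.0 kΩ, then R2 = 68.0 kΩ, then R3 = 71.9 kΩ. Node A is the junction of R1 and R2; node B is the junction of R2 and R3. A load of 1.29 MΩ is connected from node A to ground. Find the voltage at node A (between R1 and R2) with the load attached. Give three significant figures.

V ≈ 9.92 V

Below node A the series string R2+R3 = 139.9 kΩ sits in parallel with the 1290 kΩ load: 126.2 kΩ.
V_A = 11.1 × 126.2/(15.0 + 126.2) = 9.92 V.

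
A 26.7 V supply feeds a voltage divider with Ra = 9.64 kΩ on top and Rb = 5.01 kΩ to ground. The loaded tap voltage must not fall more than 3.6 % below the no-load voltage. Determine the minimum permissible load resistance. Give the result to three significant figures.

R_L(min) ≈ 88.3 kΩ

Output resistance R_th = Ra‖Rb = (9.64 × 5.01)/14.65 = 3.297 kΩ.
The fractional drop is R_th/(R_th + R_L); requiring this ≤ 0.0360 gives R_L ≥ R_th(1/0.0360 − 1) = 3.297 × 26.78 = 88.3 kΩ.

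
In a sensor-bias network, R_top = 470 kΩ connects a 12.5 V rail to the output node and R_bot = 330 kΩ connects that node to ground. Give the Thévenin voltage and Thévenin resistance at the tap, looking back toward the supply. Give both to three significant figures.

V_th is the open-circuit tap voltage: 12.5 × 330/(470 + 330) = 5.16 V.
With the supply zeroed, R_top and R_bot appear in parallel from the tap: R_th = R_top‖R_bot = (470 × 330)/800.0 = 194 kΩ.

V_th = 5.16 V, R_th = 194 kΩ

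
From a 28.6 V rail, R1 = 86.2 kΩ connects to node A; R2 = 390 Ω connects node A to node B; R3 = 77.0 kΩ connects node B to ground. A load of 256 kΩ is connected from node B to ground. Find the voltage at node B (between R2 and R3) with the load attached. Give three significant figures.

At node B, R3 is in parallel with the load: R3‖R_L = 59200 Ω.
Below node A the resistance is R2 + (R3‖R_L) = 59590 Ω, so V_A = 28.6 × 59590/145800 = 11.69 V.
Then V_B = V_A × (R3‖R_L)/(R2 + R3‖R_L) = 11.69 × 59200/59590 = 11.6 V.

V ≈ 11.6 V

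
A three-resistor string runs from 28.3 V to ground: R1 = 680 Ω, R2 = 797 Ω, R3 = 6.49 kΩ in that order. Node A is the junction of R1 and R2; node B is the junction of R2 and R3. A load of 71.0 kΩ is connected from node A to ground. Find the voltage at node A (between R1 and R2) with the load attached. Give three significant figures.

Below node A the series string R2+R3 = 7287 Ω sits in parallel with the 71000 Ω load: 6609 Ω.
V_A = 28.3 × 6609/(680 + 6609) = 25.7 V.

V ≈ 25.7 V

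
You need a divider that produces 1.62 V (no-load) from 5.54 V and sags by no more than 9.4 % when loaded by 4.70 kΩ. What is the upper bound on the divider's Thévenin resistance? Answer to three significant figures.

Loading drop = R_th/(R_th + R_L) ≤ 0.0940, so R_th ≤ R_L · ε/(1−ε) = 4.70 kΩ × 0.0940/0.9060 = 488 Ω.

R_th ≤ 488 Ω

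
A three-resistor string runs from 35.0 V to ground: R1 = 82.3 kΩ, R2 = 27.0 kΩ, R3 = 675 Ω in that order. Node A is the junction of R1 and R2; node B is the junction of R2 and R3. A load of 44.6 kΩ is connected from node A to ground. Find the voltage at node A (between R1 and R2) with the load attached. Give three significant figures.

V ≈ 6.01 V

Below node A the series string R2+R3 = 27680 Ω sits in parallel with the 44600 Ω load: 17080 Ω.
V_A = 35.0 × 17080/(82300 + 17080) = 6.01 V.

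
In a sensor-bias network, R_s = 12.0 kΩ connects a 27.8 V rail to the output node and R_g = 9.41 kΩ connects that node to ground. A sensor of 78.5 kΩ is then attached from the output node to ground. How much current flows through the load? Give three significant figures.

R_g‖R_L = 8.403 kΩ; V_out = 27.8 × 8.403/20.40 = 11.45 V.
I_L = V_out / R_L = 11.45 / 78.5 kΩ = 0.146 mA.

I_L ≈ 0.146 mA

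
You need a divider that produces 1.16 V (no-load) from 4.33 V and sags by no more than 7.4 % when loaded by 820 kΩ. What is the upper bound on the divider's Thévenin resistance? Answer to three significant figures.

R_th ≤ 65.5 kΩ

Loading drop = R_th/(R_th + R_L) ≤ 0.0740, so R_th ≤ R_L · ε/(1−ε) = 820 kΩ × 0.0740/0.9260 = 65.5 kΩ.
(Any R1, R2 with R2/(R1+R2) = 0.268 and R1‖R2 ≤ 65.5 kΩ will meet the spec.)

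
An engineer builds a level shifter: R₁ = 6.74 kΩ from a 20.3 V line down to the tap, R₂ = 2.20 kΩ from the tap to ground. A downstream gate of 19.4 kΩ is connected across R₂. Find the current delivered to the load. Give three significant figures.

R₂‖R_L = 1.976 kΩ; V_out = 20.3 × 1.976/8.716 = 4.602 V.
I_L = V_out / R_L = 4.602 / 19.4 kΩ = 0.237 mA.

I_L ≈ 0.237 mA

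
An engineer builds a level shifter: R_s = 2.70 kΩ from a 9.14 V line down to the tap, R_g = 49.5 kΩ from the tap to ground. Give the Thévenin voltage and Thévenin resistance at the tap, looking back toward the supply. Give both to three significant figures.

V_th = 8.67 V, R_th = 2.56 kΩ

V_th is the open-circuit tap voltage: 9.14 × 49.5/(2.70 + 49.5) = 8.67 V.
With the supply zeroed, R_s and R_g appear in parallel from the tap: R_th = R_s‖R_g = (2.70 × 49.5)/52.20 = 2.56 kΩ.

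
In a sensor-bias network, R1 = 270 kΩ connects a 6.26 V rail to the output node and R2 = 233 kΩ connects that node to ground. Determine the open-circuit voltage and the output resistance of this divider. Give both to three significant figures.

V_th = 2.90 V, R_th = 125 kΩ

V_th is the open-circuit tap voltage: 6.26 × 233/(270 + 233) = 2.90 V.
With the supply zeroed, R1 and R2 appear in parallel from the tap: R_th = R1‖R2 = (270 × 233)/503.0 = 125 kΩ.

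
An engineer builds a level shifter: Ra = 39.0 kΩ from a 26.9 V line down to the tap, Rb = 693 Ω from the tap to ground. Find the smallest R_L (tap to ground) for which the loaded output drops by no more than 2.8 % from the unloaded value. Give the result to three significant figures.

Output resistance R_th = Ra‖Rb = (39000 × 693)/39690 = 680.9 Ω.
The fractional drop is R_th/(R_th + R_L); requiring this ≤ 0.0280 gives R_L ≥ R_th(1/0.0280 − 1) = 680.9 × 34.71 = 23.6 kΩ.

R_L(min) ≈ 23.6 kΩ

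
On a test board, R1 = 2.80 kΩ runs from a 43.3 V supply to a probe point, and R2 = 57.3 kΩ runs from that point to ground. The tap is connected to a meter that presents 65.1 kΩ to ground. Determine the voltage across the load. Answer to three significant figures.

The load sits in parallel with R2: R2‖R_L = (57.3 × 65.1) / (57.3 + 65.1) = 30.48 kΩ.
V_out = 43.3 × 30.48 / (2.80 + 30.48) = 43.3 × 30.48/33.28 = 39.7 V.

V_out ≈ 39.7 V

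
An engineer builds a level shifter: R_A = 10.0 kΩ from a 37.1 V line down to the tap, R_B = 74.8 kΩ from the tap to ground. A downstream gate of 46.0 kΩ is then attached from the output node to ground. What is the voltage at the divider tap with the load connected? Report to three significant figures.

V_out ≈ 27.5 V

The load sits in parallel with R_B: R_B‖R_L = (74.8 × 46.0) / (74.8 + 46.0) = 28.48 kΩ.
V_out = 37.1 × 28.48 / (10.0 + 28.48) = 37.1 × 28.48/38.48 = 27.5 V.
(Unloaded it would have been 32.7 V.)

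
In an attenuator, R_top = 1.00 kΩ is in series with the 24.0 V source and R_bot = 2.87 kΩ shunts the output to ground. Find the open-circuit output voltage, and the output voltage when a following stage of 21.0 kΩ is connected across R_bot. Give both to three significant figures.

Open-circuit: V = 24.0 × 2.87/(1.00 + 2.87) = 17.8 V.
With the load, R_bot becomes R_bot‖R_L = 2.525 kΩ, so V = 24.0 × 2.525/3.525 = 17.2 V.

Unloaded: 17.8 V; loaded: 17.2 V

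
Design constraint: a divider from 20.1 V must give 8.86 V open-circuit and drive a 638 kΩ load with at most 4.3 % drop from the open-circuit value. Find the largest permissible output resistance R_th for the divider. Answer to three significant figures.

R_th ≤ 28.7 kΩ

Loading drop = R_th/(R_th + R_L) ≤ 0.0430, so R_th ≤ R_L · ε/(1−ε) = 638 kΩ × 0.0430/0.9570 = 28.7 kΩ.
(Any R1, R2 with R2/(R1+R2) = 0.441 and R1‖R2 ≤ 28.7 kΩ will meet the spec.)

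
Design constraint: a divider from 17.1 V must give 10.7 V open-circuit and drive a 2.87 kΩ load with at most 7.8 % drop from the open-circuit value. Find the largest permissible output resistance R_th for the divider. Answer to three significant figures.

R_th ≤ 243 Ω

Loading drop = R_th/(R_th + R_L) ≤ 0.0780, so R_th ≤ R_L · ε/(1−ε) = 2.87 kΩ × 0.0780/0.9220 = 243 Ω.
(Any R1, R2 with R2/(R1+R2) = 0.626 and R1‖R2 ≤ 243 Ω will meet the spec.)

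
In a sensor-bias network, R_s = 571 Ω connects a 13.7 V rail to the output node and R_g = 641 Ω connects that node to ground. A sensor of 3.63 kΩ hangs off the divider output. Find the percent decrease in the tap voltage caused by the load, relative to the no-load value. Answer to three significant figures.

The divider's output (Thévenin) resistance is R_s‖R_g = 302.0 Ω.
Fractional drop under load = R_th/(R_th + R_L) = 302.0 / (302.0 + 3630) = 0.07680.
So the output falls by 7.68 %.

7.68 %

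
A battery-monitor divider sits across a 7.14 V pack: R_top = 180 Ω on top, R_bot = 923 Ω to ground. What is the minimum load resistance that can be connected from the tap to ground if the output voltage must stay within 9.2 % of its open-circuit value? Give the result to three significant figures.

Output resistance R_th = R_top‖R_bot = (180 × 923)/1103 = 150.6 Ω.
The fractional drop is R_th/(R_th + R_L); requiring this ≤ 0.0920 gives R_L ≥ R_th(1/0.0920 − 1) = 150.6 × 9.870 = 1.49 kΩ.

R_L(min) ≈ 1.49 kΩ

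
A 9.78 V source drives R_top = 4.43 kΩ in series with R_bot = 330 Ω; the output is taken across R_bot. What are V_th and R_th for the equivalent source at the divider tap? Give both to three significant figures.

V_th = 0.678 V, R_th = 307 Ω

V_th is the open-circuit tap voltage: 9.78 × 330/(4430 + 330) = 0.678 V.
With the supply zeroed, R_top and R_bot appear in parallel from the tap: R_th = R_top‖R_bot = (4430 × 330)/4760 = 307 Ω.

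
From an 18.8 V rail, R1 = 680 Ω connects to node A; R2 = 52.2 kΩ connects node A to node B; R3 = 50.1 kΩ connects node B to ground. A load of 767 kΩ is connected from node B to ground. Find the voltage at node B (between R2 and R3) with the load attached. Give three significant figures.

V ≈ 8.85 V

At node B, R3 is in parallel with the load: R3‖R_L = 47030 Ω.
Below node A the resistance is R2 + (R3‖R_L) = 99230 Ω, so V_A = 18.8 × 99230/99910 = 18.67 V.
Then V_B = V_A × (R3‖R_L)/(R2 + R3‖R_L) = 18.67 × 47030/99230 = 8.85 V.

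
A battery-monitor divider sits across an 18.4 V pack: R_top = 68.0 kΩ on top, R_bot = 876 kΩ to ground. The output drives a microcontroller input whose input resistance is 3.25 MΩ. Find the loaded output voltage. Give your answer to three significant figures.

The load sits in parallel with R_bot: R_bot‖R_L = (876 × 3250) / (876 + 3250) = 690.0 kΩ.
V_out = 18.4 × 690.0 / (68.0 + 690.0) = 18.4 × 690.0/758.0 = 16.7 V.
(Unloaded it would have been 17.1 V.)

V_out ≈ 16.7 V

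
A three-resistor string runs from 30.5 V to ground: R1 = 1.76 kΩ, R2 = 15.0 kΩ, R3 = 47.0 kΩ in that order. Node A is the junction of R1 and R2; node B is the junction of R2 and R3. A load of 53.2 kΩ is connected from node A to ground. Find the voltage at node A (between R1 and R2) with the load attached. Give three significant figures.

Below node A the series string R2+R3 = 62.00 kΩ sits in parallel with the 53.2 kΩ load: 28.63 kΩ.
V_A = 30.5 × 28.63/(1.76 + 28.63) = 28.7 V.

V ≈ 28.7 V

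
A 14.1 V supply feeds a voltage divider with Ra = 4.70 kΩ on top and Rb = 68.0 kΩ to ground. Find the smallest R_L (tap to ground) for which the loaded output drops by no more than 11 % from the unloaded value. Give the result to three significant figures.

Output resistance R_th = Ra‖Rb = (4.70 × 68.0)/72.70 = 4.396 kΩ.
The fractional drop is R_th/(R_th + R_L); requiring this ≤ 0.110 gives R_L ≥ R_th(1/0.110 − 1) = 4.396 × 8.091 = 35.6 kΩ.

R_L(min) ≈ 35.6 kΩ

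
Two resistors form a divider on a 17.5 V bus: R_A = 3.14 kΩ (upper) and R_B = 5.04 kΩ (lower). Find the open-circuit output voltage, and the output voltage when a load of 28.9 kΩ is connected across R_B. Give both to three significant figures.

Unloaded: 10.8 V; loaded: 10.1 V

Open-circuit: V = 17.5 × 5.04/(3.14 + 5.04) = 10.8 V.
With the load, R_B becomes R_B‖R_L = 4.292 kΩ, so V = 17.5 × 4.292/7.432 = 10.1 V.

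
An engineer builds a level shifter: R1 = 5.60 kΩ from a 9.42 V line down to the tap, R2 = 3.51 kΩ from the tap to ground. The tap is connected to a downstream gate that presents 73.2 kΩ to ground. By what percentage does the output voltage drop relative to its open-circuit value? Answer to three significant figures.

2.86 %

The divider's output (Thévenin) resistance is R1‖R2 = 2.158 kΩ.
Fractional drop under load = R_th/(R_th + R_L) = 2.158 / (2.158 + 73.2) = 0.02863.
So the output falls by 2.86 %.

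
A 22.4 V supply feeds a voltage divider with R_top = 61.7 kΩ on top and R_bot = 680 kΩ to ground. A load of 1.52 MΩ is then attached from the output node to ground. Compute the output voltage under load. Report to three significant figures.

V_out ≈ 19.8 V

The load sits in parallel with R_bot: R_bot‖R_L = (680 × 1520) / (680 + 1520) = 469.8 kΩ.
V_out = 22.4 × 469.8 / (61.7 + 469.8) = 22.4 × 469.8/531.5 = 19.8 V.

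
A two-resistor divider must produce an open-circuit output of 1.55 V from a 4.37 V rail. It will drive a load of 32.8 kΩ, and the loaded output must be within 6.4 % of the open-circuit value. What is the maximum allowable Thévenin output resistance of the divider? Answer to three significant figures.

Loading drop = R_th/(R_th + R_L) ≤ 0.0640, so R_th ≤ R_L · ε/(1−ε) = 32.8 kΩ × 0.0640/0.9360 = 2.24 kΩ.

R_th ≤ 2.24 kΩ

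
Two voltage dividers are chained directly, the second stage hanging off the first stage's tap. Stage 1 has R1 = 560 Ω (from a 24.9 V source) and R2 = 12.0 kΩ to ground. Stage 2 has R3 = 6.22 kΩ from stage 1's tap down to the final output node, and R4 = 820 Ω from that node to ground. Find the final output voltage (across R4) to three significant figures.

Stage 2 presents R3+R4 = 7040 Ω as a load on stage 1's tap.
Stage 1's lower leg becomes R2‖(R3+R4) = 4437 Ω, so V_mid = 24.9 × 4437/4997 = 22.11 V.
Stage 2 is itself unloaded: V_out = V_mid × R4/(R3+R4) = 22.11 × 820/7040 = 2.58 V.

V_out ≈ 2.58 V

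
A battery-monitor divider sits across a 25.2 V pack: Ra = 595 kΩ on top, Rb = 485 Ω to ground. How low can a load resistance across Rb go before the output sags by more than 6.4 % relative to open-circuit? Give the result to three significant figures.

R_L(min) ≈ 7.09 kΩ

Output resistance R_th = Ra‖Rb = (595000 × 485)/595500 = 484.6 Ω.
The fractional drop is R_th/(R_th + R_L); requiring this ≤ 0.0640 gives R_L ≥ R_th(1/0.0640 − 1) = 484.6 × 14.62 = 7.09 kΩ.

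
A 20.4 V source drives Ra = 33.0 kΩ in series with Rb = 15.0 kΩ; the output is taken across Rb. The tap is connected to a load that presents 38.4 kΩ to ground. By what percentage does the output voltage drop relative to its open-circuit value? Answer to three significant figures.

The divider's output (Thévenin) resistance is Ra‖Rb = 10.31 kΩ.
Fractional drop under load = R_th/(R_th + R_L) = 10.31 / (10.31 + 38.4) = 0.2117.
So the output falls by 21.2 %.

21.2 %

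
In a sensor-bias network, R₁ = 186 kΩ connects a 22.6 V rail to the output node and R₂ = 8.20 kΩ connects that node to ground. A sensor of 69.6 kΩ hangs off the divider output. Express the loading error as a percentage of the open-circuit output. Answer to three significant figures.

The divider's output (Thévenin) resistance is R₁‖R₂ = 7.854 kΩ.
Fractional drop under load = R_th/(R_th + R_L) = 7.854 / (7.854 + 69.6) = 0.1014.
So the output falls by 10.1 %.

10.1 %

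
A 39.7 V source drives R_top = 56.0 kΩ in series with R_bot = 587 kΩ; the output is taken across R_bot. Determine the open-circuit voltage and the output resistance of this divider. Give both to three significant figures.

V_th is the open-circuit tap voltage: 39.7 × 587/(56.0 + 587) = 36.2 V.
With the supply zeroed, R_top and R_bot appear in parallel from the tap: R_th = R_top‖R_bot = (56.0 × 587)/643.0 = 51.1 kΩ.

V_th = 36.2 V, R_th = 51.1 kΩ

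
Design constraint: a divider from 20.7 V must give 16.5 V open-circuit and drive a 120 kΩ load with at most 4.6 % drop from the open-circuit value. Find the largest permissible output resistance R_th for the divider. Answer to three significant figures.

R_th ≤ 5.79 kΩ

Loading drop = R_th/(R_th + R_L) ≤ 0.0460, so R_th ≤ R_L · ε/(1−ε) = 120 kΩ × 0.0460/0.9540 = 5.79 kΩ.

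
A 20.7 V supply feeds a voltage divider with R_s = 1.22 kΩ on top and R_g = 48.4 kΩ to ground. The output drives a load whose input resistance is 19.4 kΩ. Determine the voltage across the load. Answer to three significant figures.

V_out ≈ 19.0 V

The load sits in parallel with R_g: R_g‖R_L = (48.4 × 19.4) / (48.4 + 19.4) = 13.85 kΩ.
V_out = 20.7 × 13.85 / (1.22 + 13.85) = 20.7 × 13.85/15.07 = 19.0 V.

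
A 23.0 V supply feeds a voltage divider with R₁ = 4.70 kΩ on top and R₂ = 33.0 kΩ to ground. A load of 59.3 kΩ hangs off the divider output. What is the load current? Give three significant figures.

I_L ≈ 0.317 mA

R₂‖R_L = 21.20 kΩ; V_out = 23.0 × 21.20/25.90 = 18.83 V.
I_L = V_out / R_L = 18.83 / 59.3 kΩ = 0.317 mA.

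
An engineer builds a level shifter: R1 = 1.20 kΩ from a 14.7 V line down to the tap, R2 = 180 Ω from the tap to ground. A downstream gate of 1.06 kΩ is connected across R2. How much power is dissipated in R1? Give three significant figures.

P ≈ 141 mW

Total resistance from the source is R1 + (R2‖R_L) = 1354 Ω, so I = 14.7/1354 Ω = 10.86 mA.
P = I²·R1 = (10.86 mA)² × 1.20 kΩ = 141 mW.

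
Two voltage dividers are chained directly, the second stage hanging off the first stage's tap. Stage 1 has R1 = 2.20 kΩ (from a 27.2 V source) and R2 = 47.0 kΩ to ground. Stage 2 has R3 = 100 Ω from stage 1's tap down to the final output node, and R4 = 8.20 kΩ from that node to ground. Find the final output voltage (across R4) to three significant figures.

Stage 2 presents R3+R4 = 8300 Ω as a load on stage 1's tap.
Stage 1's lower leg becomes R2‖(R3+R4) = 7054 Ω, so V_mid = 27.2 × 7054/9254 = 20.73 V.
Stage 2 is itself unloaded: V_out = V_mid × R4/(R3+R4) = 20.73 × 8200/8300 = 20.5 V.

V_out ≈ 20.5 V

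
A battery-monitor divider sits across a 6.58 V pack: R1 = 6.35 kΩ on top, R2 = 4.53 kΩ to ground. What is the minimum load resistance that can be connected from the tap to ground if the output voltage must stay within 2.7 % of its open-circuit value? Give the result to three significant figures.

R_L(min) ≈ 95.3 kΩ

Output resistance R_th = R1‖R2 = (6.35 × 4.53)/10.88 = 2.644 kΩ.
The fractional drop is R_th/(R_th + R_L); requiring this ≤ 0.0270 gives R_L ≥ R_th(1/0.0270 − 1) = 2.644 × 36.04 = 95.3 kΩ.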